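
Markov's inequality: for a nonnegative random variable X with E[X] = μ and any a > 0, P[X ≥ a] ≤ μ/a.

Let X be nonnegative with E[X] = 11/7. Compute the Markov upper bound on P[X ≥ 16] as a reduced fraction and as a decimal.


μ = E[X] = 11/7, a = 16.
Markov: P[X ≥ 16] ≤ μ/a = (11/7)/16 = 11/112.
Numerically: ≈ 0.0982.
(Since a = 16 > μ = 1.5714, the bound 11/112 is < 1 and informative.)

P[X ≥ 16] ≤ 11/112 ≈ 0.0982.


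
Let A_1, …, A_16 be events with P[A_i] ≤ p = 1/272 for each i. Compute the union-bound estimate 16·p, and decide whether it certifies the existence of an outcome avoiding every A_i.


Union bound: P[∪_{i=1}^{16} A_i] ≤ Σ_i P[A_i] ≤ 16·p = 16·(1/272) = 1/17.
Numerically: 1/17 ≈ 0.058824.
Is 1/17 < 1? YES.
Since P[∪ A_i] ≤ 1/17 < 1, the complement has P[∩ A_i^c] ≥ 1 − 1/17 = 16/17 > 0, so some outcome avoids every A_i.

16·p = 1/17 ≈ 0.058824; existence CERTIFIED by the union bound.


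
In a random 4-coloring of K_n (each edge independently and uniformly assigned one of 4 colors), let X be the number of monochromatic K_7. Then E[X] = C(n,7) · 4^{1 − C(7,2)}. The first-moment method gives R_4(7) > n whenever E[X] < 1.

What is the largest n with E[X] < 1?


We need C(n, 7) · 4^{1 − 21} < 1, i.e. C(n, 7) < 4^{21 − 1} = 1099511627776.
Check values of n near the boundary:
  n = 175: C(175, 7) = 883208107275; 883208107275 < 1099511627776? YES
  n = 176: C(176, 7) = 919790691600; 919790691600 < 1099511627776? YES
  n = 177: C(177, 7) = 957664425960; 957664425960 < 1099511627776? YES
  n = 178: C(178, 7) = 996867063280; 996867063280 < 1099511627776? YES
  n = 179: C(179, 7) = 1037437234460; 1037437234460 < 1099511627776? YES
  n = 180: C(180, 7) = 1079414463600; 1079414463600 < 1099511627776? YES
  n = 181: C(181, 7) = 1122839183400; 1122839183400 < 1099511627776? NO
  n = 182: C(182, 7) = 1167752750736; 1167752750736 < 1099511627776? NO
  n = 183: C(183, 7) = 1214197462413; 1214197462413 < 1099511627776? NO
The largest n with C(n, 7) < 1099511627776 is n = 180 (where E[X] = 67463403975/68719476736 ≈ 0.9817217). Hence R_4(7) > 180, i.e. R_4(7) ≥ 181.

Largest n = 180; hence R_4(7) > 180.


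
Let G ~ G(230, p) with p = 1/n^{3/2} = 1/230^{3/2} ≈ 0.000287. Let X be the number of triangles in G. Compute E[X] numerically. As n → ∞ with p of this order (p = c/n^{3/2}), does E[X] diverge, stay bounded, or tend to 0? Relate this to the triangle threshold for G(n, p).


Number of potential triangles: C(230, 3) = 2001460.
Each occurs with probability p³ ≈ (0.000287)³ ≈ 2.35627e-11.
By linearity: E[X] = C(230, 3)·p³ ≈ 2001460 · 2.35627e-11 ≈ 0.000.
Since α = 3/2 > 1, p = c/n^{3/2} = o(1/n) is below the triangle threshold p ~ 1/n. Asymptotically E[X] ~ (c³/6)·n^{3(1−α)} = (1³/6)·n^{-1.5} → 0, so by Markov's inequality G has no triangles w.h.p.

E[X] ≈ 0.000; in regime p = Θ(1/n^{3/2}) E[X] tends to 0 (below the triangle threshold p ~ 1/n).


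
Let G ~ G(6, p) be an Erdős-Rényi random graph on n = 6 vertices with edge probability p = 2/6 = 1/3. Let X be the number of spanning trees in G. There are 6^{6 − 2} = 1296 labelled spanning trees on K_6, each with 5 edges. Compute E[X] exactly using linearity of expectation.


K_6 has 6^{6 − 2} = 1296 labelled spanning trees.
For each such spanning tree H, let X_H = 1 if all 5 edges of H are present in G. Then P[X_H = 1] = p^{5} = (1/3)^{5} = 1/243.
By linearity of expectation: E[X] = Σ_H E[X_H] = 1296 · p^{5} = 1296 · 1/243 = 16/3.
Numerically: E[X] ≈ 5.33333.

E[X] = 1296 · (1/3)^{5} = 16/3 ≈ 5.33333.


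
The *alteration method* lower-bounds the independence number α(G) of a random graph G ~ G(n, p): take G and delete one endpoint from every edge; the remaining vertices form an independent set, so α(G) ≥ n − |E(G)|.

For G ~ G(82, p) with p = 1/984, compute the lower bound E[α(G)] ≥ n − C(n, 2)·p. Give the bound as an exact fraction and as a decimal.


E[|E(G)|] = C(82, 2)·p = 3321 · (1/984) = 27/8.
E[α(G)] ≥ n − E[|E(G)|] = 82 − 27/8 = 629/8.
Numerically: ≈ 78.625000.
(This is only a lower bound; the true E[α(G)] may be larger.)

E[α(G)] ≥ 629/8 ≈ 78.625000.


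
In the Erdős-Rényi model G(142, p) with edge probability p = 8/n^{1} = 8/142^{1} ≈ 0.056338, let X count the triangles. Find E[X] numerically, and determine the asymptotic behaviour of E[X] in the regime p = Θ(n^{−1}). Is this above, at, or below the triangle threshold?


Number of potential triangles: C(142, 3) = 467180.
Each occurs with probability p³ ≈ (0.056338)³ ≈ 1.7881540e-04.
By linearity: E[X] = C(142, 3)·p³ ≈ 467180 · 1.7881540e-04 ≈ 83.53898.
Here α = 1, so p = 8/n is exactly at the triangle threshold p ~ 1/n. Asymptotically E[X] → c³/6 = 8³/6 = 256/3 ≈ 85.33333, a bounded constant. In this regime the triangle count is asymptotically Poisson(c³/6).

E[X] ≈ 83.53898; in regime p = Θ(1/n^{1}) E[X] stays bounded (at the triangle threshold p ~ 1/n).


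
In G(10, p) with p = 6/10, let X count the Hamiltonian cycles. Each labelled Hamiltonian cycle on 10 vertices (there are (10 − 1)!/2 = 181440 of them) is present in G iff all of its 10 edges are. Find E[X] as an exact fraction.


K_10 has (10 − 1)!/2 = 181440 labelled Hamiltonian cycles.
For each such Hamiltonian cycle H, let X_H = 1 if all 10 edges of H are present in G. Then P[X_H = 1] = p^{10} = (3/5)^{10} = 59049/9765625.
Summing the indicators: E[X] = Σ_H E[X_H] = 181440 · p^{10} = 181440 · 59049/9765625 = 2142770112/1953125.
Numerically: E[X] ≈ 1.1e+03.

E[X] = 181440 · (3/5)^{10} = 2142770112/1953125 ≈ 1.1e+03.


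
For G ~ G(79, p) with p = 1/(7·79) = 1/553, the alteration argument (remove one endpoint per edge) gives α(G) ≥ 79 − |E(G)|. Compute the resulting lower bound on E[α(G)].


E[|E(G)|] = C(79, 2)·p = 3081 · (1/553) = 39/7.
E[α(G)] ≥ n − E[|E(G)|] = 79 − 39/7 = 514/7.
Numerically: ≈ 73.428571.
(This is only a lower bound; the true E[α(G)] may be larger.)

E[α(G)] ≥ 514/7 ≈ 73.428571.


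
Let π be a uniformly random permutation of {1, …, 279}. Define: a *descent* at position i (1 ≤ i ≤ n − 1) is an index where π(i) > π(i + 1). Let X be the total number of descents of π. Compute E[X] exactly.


Write X = Σ X_I over i = 1, …, 278, with X_I the indicator of one descent.
There are 278 indicators.
For each fixed i, the pair (π(i), π(i+1)) is a uniformly random ordered pair of distinct values from {1, …, 279}; by symmetry P[π(i) > π(i+1)] = 1/2.
By linearity: E[X] = 278 · (1/2) = (279 − 1) · (1/2) = 139 ≈ 139.000000.

E[X] = 139 = 139.000000.


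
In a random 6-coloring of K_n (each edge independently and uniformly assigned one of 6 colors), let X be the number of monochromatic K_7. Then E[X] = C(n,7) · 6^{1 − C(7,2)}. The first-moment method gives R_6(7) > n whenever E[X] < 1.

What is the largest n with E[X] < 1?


We need C(n, 7) · 6^{1 − 21} < 1, i.e. C(n, 7) < 6^{21 − 1} = 3656158440062976.
Check values of n near the boundary:
  n = 567: C(567, 7) = 3601671315933933; 3601671315933933 < 3656158440062976? YES
  n = 568: C(568, 7) = 3646611956239704; 3646611956239704 < 3656158440062976? YES
  n = 569: C(569, 7) = 3692032389858348; 3692032389858348 < 3656158440062976? NO
  n = 570: C(570, 7) = 3737936877831720; 3737936877831720 < 3656158440062976? NO
The largest n with C(n, 7) < 3656158440062976 is n = 568 (where E[X] = 16882462760369/16926659444736 ≈ 0.9973889). Hence R_6(7) > 568, i.e. R_6(7) ≥ 569.

Largest n = 568; hence R_6(7) > 568.


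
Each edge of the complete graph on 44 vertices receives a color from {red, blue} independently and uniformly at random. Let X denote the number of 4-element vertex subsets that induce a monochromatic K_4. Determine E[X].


Let X = Σ_S X_S over the C(44, 4) = 135751 subsets S of size 4, where X_S = 1 if the K_4 on S is monochromatic.
For a fixed S, the K_4 on S has C(4, 2) = 6 edges. P[all 6 edges red] = (1/2)^6, and likewise for blue, so P[monochromatic] = 2·(1/2)^6 = 2^{1 − 6} = 1/32.
By linearity of expectation: E[X] = C(44, 4) · 2^{1 − 6} = 135751 · 1/32 = 135751/32.
Numerically: E[X] ≈ 4242.219.

E[X] = C(44,4)·2^(1−C(4,2)) = 135751/32 ≈ 4242.219.


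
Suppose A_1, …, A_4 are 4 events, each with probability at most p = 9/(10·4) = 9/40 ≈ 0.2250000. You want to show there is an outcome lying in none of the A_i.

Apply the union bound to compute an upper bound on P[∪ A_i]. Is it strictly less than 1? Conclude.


Union bound: P[∪_{i=1}^{4} A_i] ≤ Σ_i P[A_i] ≤ 4·p = 4·(9/40) = 9/10.
Numerically: 9/10 ≈ 0.9000000.
Is 9/10 < 1? YES.
Since P[∪ A_i] ≤ 9/10 < 1, the complement has P[∩ A_i^c] ≥ 1 − 9/10 = 1/10 > 0, so some outcome avoids every A_i.

4·p = 9/10 ≈ 0.9000000; existence CERTIFIED by the union bound.


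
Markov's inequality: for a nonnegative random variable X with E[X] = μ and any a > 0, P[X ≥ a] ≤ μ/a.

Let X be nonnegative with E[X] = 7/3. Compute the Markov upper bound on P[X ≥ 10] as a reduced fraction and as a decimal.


μ = E[X] = 7/3, a = 10.
Markov: P[X ≥ 10] ≤ μ/a = (7/3)/10 = 7/30.
Numerically: ≈ 0.233.
(Since a = 10 > μ = 2.333, the bound 7/30 is < 1 and informative.)

P[X ≥ 10] ≤ 7/30 ≈ 0.233.


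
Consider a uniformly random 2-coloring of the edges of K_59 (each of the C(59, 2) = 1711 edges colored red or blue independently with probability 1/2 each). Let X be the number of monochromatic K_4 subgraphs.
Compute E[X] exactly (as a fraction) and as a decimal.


Let X = Σ_S X_S over the C(59, 4) = 455126 subsets S of size 4, where X_S = 1 if the K_4 on S is monochromatic.
For a fixed S, the K_4 on S has C(4, 2) = 6 edges. P[all 6 edges red] = (1/2)^6, and likewise for blue, so P[monochromatic] = 2·(1/2)^6 = 2^{1 − 6} = 1/32.
Summing: E[X] = C(59, 4) · 2^{1 − 6} = 455126 · 1/32 = 227563/16.
Numerically: E[X] ≈ 14222.6875.

E[X] = C(59,4)·2^(1−C(4,2)) = 227563/16 ≈ 14222.6875.


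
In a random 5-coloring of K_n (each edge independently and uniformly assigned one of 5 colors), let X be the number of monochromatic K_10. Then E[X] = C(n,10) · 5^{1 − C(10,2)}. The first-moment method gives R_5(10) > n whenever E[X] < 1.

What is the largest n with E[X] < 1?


We need C(n, 10) · 5^{1 − 45} < 1, i.e. C(n, 10) < 5^{45 − 1} = 5684341886080801486968994140625.
Check values of n near the boundary:
  n = 5386: C(5386, 10) = 5613966214234562222231428510561; 5613966214234562222231428510561 < 5684341886080801486968994140625? YES
  n = 5387: C(5387, 10) = 5624406917627224603154306376491; 5624406917627224603154306376491 < 5684341886080801486968994140625? YES
  n = 5388: C(5388, 10) = 5634865093375880654852250419586; 5634865093375880654852250419586 < 5684341886080801486968994140625? YES
  n = 5389: C(5389, 10) = 5645340767466558997768874792926; 5645340767466558997768874792926 < 5684341886080801486968994140625? YES
  n = 5390: C(5390, 10) = 5655833965919099070255434039753; 5655833965919099070255434039753 < 5684341886080801486968994140625? YES
  n = 5391: C(5391, 10) = 5666344714787188828795213697883; 5666344714787188828795213697883 < 5684341886080801486968994140625? YES
  n = 5392: C(5392, 10) = 5676873040158402483252283957448; 5676873040158402483252283957448 < 5684341886080801486968994140625? YES
  n = 5393: C(5393, 10) = 5687418968154238267170642278008; 5687418968154238267170642278008 < 5684341886080801486968994140625? NO
  n = 5394: C(5394, 10) = 5697982524930156243149785372878; 5697982524930156243149785372878 < 5684341886080801486968994140625? NO
The largest n with C(n, 10) < 5684341886080801486968994140625 is n = 5392 (where E[X] = 5676873040158402483252283957448/5684341886080801486968994140625 ≈ 0.999). Hence R_5(10) > 5392, i.e. R_5(10) ≥ 5393.

Largest n = 5392; hence R_5(10) > 5392.


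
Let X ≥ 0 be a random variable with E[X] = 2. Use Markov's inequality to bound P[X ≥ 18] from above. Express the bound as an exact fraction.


μ = E[X] = 2, a = 18.
Markov: P[X ≥ 18] ≤ μ/a = (2)/18 = 1/9.
Numerically: ≈ 0.11111.
(Since a = 18 > μ = 2.00000, the bound 1/9 is < 1 and informative.)

P[X ≥ 18] ≤ 1/9 ≈ 0.11111.


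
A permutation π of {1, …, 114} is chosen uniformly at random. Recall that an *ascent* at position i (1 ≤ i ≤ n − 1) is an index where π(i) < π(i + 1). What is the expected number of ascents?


Write X = Σ X_I over i = 1, …, 113, with X_I the indicator of one ascent.
There are 113 indicators.
For each fixed i, the pair (π(i), π(i+1)) is a uniformly random ordered pair of distinct values from {1, …, 114}; by symmetry P[π(i) < π(i+1)] = 1/2.
By linearity: E[X] = 113 · (1/2) = (114 − 1) · (1/2) = 113/2 ≈ 56.5000.

E[X] = 113/2 = 56.5000.


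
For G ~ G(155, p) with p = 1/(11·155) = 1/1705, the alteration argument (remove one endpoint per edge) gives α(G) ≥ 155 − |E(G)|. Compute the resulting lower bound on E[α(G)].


E[|E(G)|] = C(155, 2)·p = 11935 · (1/1705) = 7.
E[α(G)] ≥ n − E[|E(G)|] = 155 − 7 = 148.
Numerically: ≈ 148.000.
(This is only a lower bound; the true E[α(G)] may be larger.)

E[α(G)] ≥ 148 ≈ 148.000.


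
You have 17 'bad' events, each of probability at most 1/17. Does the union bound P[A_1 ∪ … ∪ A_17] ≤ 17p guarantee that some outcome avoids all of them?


Union bound: P[∪_{i=1}^{17} A_i] ≤ Σ_i P[A_i] ≤ 17·p = 17·(1/17) = 1.
Numerically: 1 ≈ 1.000000.
Is 1 < 1? NO.
Since the bound 1 is ≥ 1, the union bound is uninformative here; it does NOT by itself certify existence.

17·p = 1 ≈ 1.000000; existence NOT certified by the union bound.


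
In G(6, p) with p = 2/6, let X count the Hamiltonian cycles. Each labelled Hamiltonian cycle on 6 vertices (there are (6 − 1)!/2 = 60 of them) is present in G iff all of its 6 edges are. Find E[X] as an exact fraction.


K_6 has (6 − 1)!/2 = 60 labelled Hamiltonian cycles.
For each such Hamiltonian cycle H, let X_H = 1 if all 6 edges of H are present in G. Then P[X_H = 1] = p^{6} = (1/3)^{6} = 1/729.
By linearity: E[X] = Σ_H E[X_H] = 60 · p^{6} = 60 · 1/729 = 20/243.
Numerically: E[X] ≈ 0.0823.

E[X] = 60 · (1/3)^{6} = 20/243 ≈ 0.0823.


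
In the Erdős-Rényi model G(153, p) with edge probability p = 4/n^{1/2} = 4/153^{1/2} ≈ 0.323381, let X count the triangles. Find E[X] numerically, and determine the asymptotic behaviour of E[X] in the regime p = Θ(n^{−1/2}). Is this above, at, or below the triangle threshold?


Number of potential triangles: C(153, 3) = 585276.
Each occurs with probability p³ ≈ (0.323381)³ ≈ 3.38176035e-02.
By linearity: E[X] = C(153, 3)·p³ ≈ 585276 · 3.38176035e-02 ≈ 19792.631701.
Since α = 1/2 < 1, p = c/n^{1/2} ≫ 1/n is above the triangle threshold p ~ 1/n. Asymptotically E[X] ~ (c³/6)·n^{3(1−α)} = (4³/6)·n^{1.5} → ∞; triangles are abundant w.h.p.

E[X] ≈ 19792.631701; in regime p = Θ(1/n^{1/2}) E[X] diverges (above the triangle threshold p ~ 1/n).


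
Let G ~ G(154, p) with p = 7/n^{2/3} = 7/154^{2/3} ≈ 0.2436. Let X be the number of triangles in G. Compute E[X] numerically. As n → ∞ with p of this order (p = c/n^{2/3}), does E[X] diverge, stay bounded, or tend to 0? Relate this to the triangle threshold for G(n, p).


Number of potential triangles: C(154, 3) = 596904.
Each occurs with probability p³ ≈ (0.2436)³ ≈ 1.446281e-02.
By linearity: E[X] = C(154, 3)·p³ ≈ 596904 · 1.446281e-02 ≈ 8632.9091.
Since α = 2/3 < 1, p = c/n^{2/3} ≫ 1/n is above the triangle threshold p ~ 1/n. Asymptotically E[X] ~ (c³/6)·n^{3(1−α)} = (7³/6)·n^{1} → ∞; triangles are abundant w.h.p.

E[X] ≈ 8632.9091; in regime p = Θ(1/n^{2/3}) E[X] diverges (above the triangle threshold p ~ 1/n).


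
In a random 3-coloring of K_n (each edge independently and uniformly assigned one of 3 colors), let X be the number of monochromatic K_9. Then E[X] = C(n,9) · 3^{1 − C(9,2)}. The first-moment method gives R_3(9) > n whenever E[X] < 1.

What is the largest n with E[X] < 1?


We need C(n, 9) · 3^{1 − 36} < 1, i.e. C(n, 9) < 3^{36 − 1} = 50031545098999707.
Check values of n near the boundary:
  n = 295: C(295, 9) = 41221140106119260; 41221140106119260 < 50031545098999707? YES
  n = 296: C(296, 9) = 42513789098994080; 42513789098994080 < 50031545098999707? YES
  n = 297: C(297, 9) = 43842345008337645; 43842345008337645 < 50031545098999707? YES
  n = 298: C(298, 9) = 45207677551849890; 45207677551849890 < 50031545098999707? YES
  n = 299: C(299, 9) = 46610674441390059; 46610674441390059 < 50031545098999707? YES
  n = 300: C(300, 9) = 48052241692154700; 48052241692154700 < 50031545098999707? YES
  n = 301: C(301, 9) = 49533303936090975; 49533303936090975 < 50031545098999707? YES
  n = 302: C(302, 9) = 51054804739588650; 51054804739588650 < 50031545098999707? NO
The largest n with C(n, 9) < 50031545098999707 is n = 301 (where E[X] = 16511101312030325/16677181699666569 ≈ 0.99004). Hence R_3(9) > 301, i.e. R_3(9) ≥ 302.

Largest n = 301; hence R_3(9) > 301.


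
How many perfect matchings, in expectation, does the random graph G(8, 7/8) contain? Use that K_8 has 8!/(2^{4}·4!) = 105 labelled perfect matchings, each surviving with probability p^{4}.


K_8 has 8!/(2^{4}·4!) = 105 labelled perfect matchings.
For each such perfect matching H, let X_H = 1 if all 4 edges of H are present in G. Then P[X_H = 1] = p^{4} = (7/8)^{4} = 2401/4096.
By linearity of expectation: E[X] = Σ_H E[X_H] = 105 · p^{4} = 105 · 2401/4096 = 252105/4096.
Numerically: E[X] ≈ 61.549.

E[X] = 105 · (7/8)^{4} = 252105/4096 ≈ 61.549.


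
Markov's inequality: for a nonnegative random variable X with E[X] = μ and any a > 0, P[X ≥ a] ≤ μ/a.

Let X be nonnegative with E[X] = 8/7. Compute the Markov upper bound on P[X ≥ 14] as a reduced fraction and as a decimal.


μ = E[X] = 8/7, a = 14.
Markov: P[X ≥ 14] ≤ μ/a = (8/7)/14 = 4/49.
Numerically: ≈ 0.082.
(Since a = 14 > μ = 1.143, the bound 4/49 is < 1 and informative.)

P[X ≥ 14] ≤ 4/49 ≈ 0.082.


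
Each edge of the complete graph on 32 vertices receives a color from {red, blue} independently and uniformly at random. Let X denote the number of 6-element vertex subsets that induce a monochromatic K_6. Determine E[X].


Let X = Σ_S X_S over the C(32, 6) = 906192 subsets S of size 6, where X_S = 1 if the K_6 on S is monochromatic.
For a fixed S, the K_6 on S has C(6, 2) = 15 edges. P[all 15 edges red] = (1/2)^15, and likewise for blue, so P[monochromatic] = 2·(1/2)^15 = 2^{1 − 15} = 1/16384.
By linearity: E[X] = C(32, 6) · 2^{1 − 15} = 906192 · 1/16384 = 56637/1024.
Numerically: E[X] ≈ 55.3096.

E[X] = C(32,6)·2^(1−C(6,2)) = 56637/1024 ≈ 55.3096.


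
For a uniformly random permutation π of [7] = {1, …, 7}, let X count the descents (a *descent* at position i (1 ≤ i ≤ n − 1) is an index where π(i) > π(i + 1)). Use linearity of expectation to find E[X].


Write X = Σ X_I over i = 1, …, 6, with X_I the indicator of one descent.
There are 6 indicators.
For each fixed i, the pair (π(i), π(i+1)) is a uniformly random ordered pair of distinct values from {1, …, 7}; by symmetry P[π(i) > π(i+1)] = 1/2.
By linearity: E[X] = 6 · (1/2) = (7 − 1) · (1/2) = 3 ≈ 3.00000.

E[X] = 3 = 3.00000.


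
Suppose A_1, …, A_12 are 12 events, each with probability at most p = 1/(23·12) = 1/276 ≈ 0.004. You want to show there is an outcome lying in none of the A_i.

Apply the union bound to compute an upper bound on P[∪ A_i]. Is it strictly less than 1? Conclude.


Union bound: P[∪_{i=1}^{12} A_i] ≤ Σ_i P[A_i] ≤ 12·p = 12·(1/276) = 1/23.
Numerically: 1/23 ≈ 0.043.
Is 1/23 < 1? YES.
Since P[∪ A_i] ≤ 1/23 < 1, the complement has P[∩ A_i^c] ≥ 1 − 1/23 = 22/23 > 0, so some outcome avoids every A_i.

12·p = 1/23 ≈ 0.043; existence CERTIFIED by the union bound.


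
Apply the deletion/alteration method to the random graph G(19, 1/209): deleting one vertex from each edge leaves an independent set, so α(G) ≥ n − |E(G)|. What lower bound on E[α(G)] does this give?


E[|E(G)|] = C(19, 2)·p = 171 · (1/209) = 9/11.
E[α(G)] ≥ n − E[|E(G)|] = 19 − 9/11 = 200/11.
Numerically: ≈ 18.18182.
(This is only a lower bound; the true E[α(G)] may be larger.)

E[α(G)] ≥ 200/11 ≈ 18.18182.


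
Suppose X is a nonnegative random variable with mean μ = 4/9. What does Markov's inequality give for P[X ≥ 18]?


μ = E[X] = 4/9, a = 18.
Markov: P[X ≥ 18] ≤ μ/a = (4/9)/18 = 2/81.
Numerically: ≈ 0.02469.
(Since a = 18 > μ = 0.44444, the bound 2/81 is < 1 and informative.)

P[X ≥ 18] ≤ 2/81 ≈ 0.02469.


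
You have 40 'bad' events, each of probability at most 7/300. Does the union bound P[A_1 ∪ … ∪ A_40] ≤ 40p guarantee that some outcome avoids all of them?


Union bound: P[∪_{i=1}^{40} A_i] ≤ Σ_i P[A_i] ≤ 40·p = 40·(7/300) = 14/15.
Numerically: 14/15 ≈ 0.933333.
Is 14/15 < 1? YES.
Since P[∪ A_i] ≤ 14/15 < 1, the complement has P[∩ A_i^c] ≥ 1 − 14/15 = 1/15 > 0, so some outcome avoids every A_i.

40·p = 14/15 ≈ 0.933333; existence CERTIFIED by the union bound.


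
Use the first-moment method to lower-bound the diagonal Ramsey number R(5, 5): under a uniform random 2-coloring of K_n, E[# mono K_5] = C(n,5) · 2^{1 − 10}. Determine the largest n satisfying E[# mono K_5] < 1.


We need C(n, 5) · 2^{1 − 10} < 1, i.e. C(n, 5) < 2^{10 − 1} = 512.
Check values of n near the boundary:
  n = 10: C(10, 5) = 252; 252 < 512? YES
  n = 11: C(11, 5) = 462; 462 < 512? YES
  n = 12: C(12, 5) = 792; 792 < 512? NO
The largest n with C(n, 5) < 512 is n = 11 (where E[X] = 231/256 ≈ 0.902344). Hence R(5, 5) > 11, i.e. R(5, 5) ≥ 12.

Largest n = 11; hence R(5, 5) > 11.


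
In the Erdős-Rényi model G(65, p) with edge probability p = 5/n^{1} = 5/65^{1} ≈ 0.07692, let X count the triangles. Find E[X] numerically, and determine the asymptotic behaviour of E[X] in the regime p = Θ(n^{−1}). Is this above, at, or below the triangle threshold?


Number of potential triangles: C(65, 3) = 43680.
Each occurs with probability p³ ≈ (0.07692)³ ≈ 4.551661e-04.
By linearity: E[X] = C(65, 3)·p³ ≈ 43680 · 4.551661e-04 ≈ 19.8817.
Here α = 1, so p = 5/n is exactly at the triangle threshold p ~ 1/n. Asymptotically E[X] → c³/6 = 5³/6 = 125/6 ≈ 20.8333, a bounded constant. In this regime the triangle count is asymptotically Poisson(c³/6).

E[X] ≈ 19.8817; in regime p = Θ(1/n^{1}) E[X] stays bounded (at the triangle threshold p ~ 1/n).


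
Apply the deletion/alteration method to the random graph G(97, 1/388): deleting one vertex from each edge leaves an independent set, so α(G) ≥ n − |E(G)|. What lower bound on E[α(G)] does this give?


E[|E(G)|] = C(97, 2)·p = 4656 · (1/388) = 12.
E[α(G)] ≥ n − E[|E(G)|] = 97 − 12 = 85.
Numerically: ≈ 85.000.
(This is only a lower bound; the true E[α(G)] may be larger.)

E[α(G)] ≥ 85 ≈ 85.000.


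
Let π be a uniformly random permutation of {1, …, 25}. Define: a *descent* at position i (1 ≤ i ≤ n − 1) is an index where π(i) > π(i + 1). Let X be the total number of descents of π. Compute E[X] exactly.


Write X = Σ X_I over i = 1, …, 24, with X_I the indicator of one descent.
There are 24 indicators.
For each fixed i, the pair (π(i), π(i+1)) is a uniformly random ordered pair of distinct values from {1, …, 25}; by symmetry P[π(i) > π(i+1)] = 1/2.
By linearity: E[X] = 24 · (1/2) = (25 − 1) · (1/2) = 12 ≈ 12.00000.

E[X] = 12 = 12.00000.


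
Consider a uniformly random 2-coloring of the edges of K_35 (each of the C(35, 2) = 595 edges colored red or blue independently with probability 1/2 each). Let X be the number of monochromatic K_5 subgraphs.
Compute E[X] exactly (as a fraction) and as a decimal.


Let X = Σ_S X_S over the C(35, 5) = 324632 subsets S of size 5, where X_S = 1 if the K_5 on S is monochromatic.
For a fixed S, the K_5 on S has C(5, 2) = 10 edges. P[all 10 edges red] = (1/2)^10, and likewise for blue, so P[monochromatic] = 2·(1/2)^10 = 2^{1 − 10} = 1/512.
By linearity: E[X] = C(35, 5) · 2^{1 − 10} = 324632 · 1/512 = 40579/64.
Numerically: E[X] ≈ 634.04688.

E[X] = C(35,5)·2^(1−C(5,2)) = 40579/64 ≈ 634.04688.


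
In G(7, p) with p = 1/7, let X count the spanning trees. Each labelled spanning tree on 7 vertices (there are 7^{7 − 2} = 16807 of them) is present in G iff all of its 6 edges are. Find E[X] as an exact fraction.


K_7 has 7^{7 − 2} = 16807 labelled spanning trees.
For each such spanning tree H, let X_H = 1 if all 6 edges of H are present in G. Then P[X_H = 1] = p^{6} = (1/7)^{6} = 1/117649.
By linearity: E[X] = Σ_H E[X_H] = 16807 · p^{6} = 16807 · 1/117649 = 1/7.
Numerically: E[X] ≈ 0.143.

E[X] = 16807 · (1/7)^{6} = 1/7 ≈ 0.143.


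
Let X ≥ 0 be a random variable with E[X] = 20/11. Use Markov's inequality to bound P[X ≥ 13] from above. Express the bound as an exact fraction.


μ = E[X] = 20/11, a = 13.
Markov: P[X ≥ 13] ≤ μ/a = (20/11)/13 = 20/143.
Numerically: ≈ 0.13986.
(Since a = 13 > μ = 1.81818, the bound 20/143 is < 1 and informative.)

P[X ≥ 13] ≤ 20/143 ≈ 0.13986.


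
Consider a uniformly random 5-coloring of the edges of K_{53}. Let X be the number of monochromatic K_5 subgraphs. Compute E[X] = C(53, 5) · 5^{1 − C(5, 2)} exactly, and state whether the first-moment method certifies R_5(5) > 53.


E[X] = C(53, 5) · 5^{1 − 10} = 2869685 · 5^{−9} = 2869685/1953125.
As a reduced fraction: E[X] = 573937/390625 ≈ 1.469279.
Is E[X] < 1? NO.
Since E[X] ≥ 1, the first-moment bound is inconclusive at n = 53; it does NOT by itself certify R_5(5) > 53.

E[X] = 573937/390625 ≈ 1.469279; E[X] ≥ 1; first-moment method inconclusive here.


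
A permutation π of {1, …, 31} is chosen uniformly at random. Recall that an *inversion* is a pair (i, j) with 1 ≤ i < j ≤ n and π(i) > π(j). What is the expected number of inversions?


Write X = Σ X_I over the C(31, 2) = 465 pairs i < j, with X_I the indicator of one inversion.
There are 465 indicators.
For each fixed pair i < j, the values π(i) and π(j) are two distinct elements of {1, …, 31} in uniformly random order; by symmetry P[π(i) > π(j)] = 1/2.
By linearity: E[X] = 465 · (1/2) = C(31, 2) · (1/2) = 465/2 = 465/2 ≈ 232.50000.

E[X] = 465/2 = 232.50000.


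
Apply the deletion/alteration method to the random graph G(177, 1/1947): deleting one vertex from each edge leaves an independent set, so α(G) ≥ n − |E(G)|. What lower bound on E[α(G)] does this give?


E[|E(G)|] = C(177, 2)·p = 15576 · (1/1947) = 8.
E[α(G)] ≥ n − E[|E(G)|] = 177 − 8 = 169.
Numerically: ≈ 169.00000.
(This is only a lower bound; the true E[α(G)] may be larger.)

E[α(G)] ≥ 169 ≈ 169.00000.


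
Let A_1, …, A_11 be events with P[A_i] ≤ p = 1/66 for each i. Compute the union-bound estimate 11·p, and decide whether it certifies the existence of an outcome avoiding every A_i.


Union bound: P[∪_{i=1}^{11} A_i] ≤ Σ_i P[A_i] ≤ 11·p = 11·(1/66) = 1/6.
Numerically: 1/6 ≈ 0.166667.
Is 1/6 < 1? YES.
Since P[∪ A_i] ≤ 1/6 < 1, the complement has P[∩ A_i^c] ≥ 1 − 1/6 = 5/6 > 0, so some outcome avoids every A_i.

11·p = 1/6 ≈ 0.166667; existence CERTIFIED by the union bound.


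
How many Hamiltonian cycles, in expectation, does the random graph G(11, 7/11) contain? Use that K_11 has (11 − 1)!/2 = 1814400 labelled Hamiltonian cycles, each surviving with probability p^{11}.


K_11 has (11 − 1)!/2 = 1814400 labelled Hamiltonian cycles.
For each such Hamiltonian cycle H, let X_H = 1 if all 11 edges of H are present in G. Then P[X_H = 1] = p^{11} = (7/11)^{11} = 1977326743/285311670611.
Summing the indicators: E[X] = Σ_H E[X_H] = 1814400 · p^{11} = 1814400 · 1977326743/285311670611 = 3587661642499200/285311670611.
Numerically: E[X] ≈ 1.26e+04.

E[X] = 1814400 · (7/11)^{11} = 3587661642499200/285311670611 ≈ 1.26e+04.


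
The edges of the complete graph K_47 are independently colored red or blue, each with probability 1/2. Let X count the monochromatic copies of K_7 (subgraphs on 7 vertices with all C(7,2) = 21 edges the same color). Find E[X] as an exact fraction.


Let X = Σ_S X_S over the C(47, 7) = 62891499 subsets S of size 7, where X_S = 1 if the K_7 on S is monochromatic.
For a fixed S, the K_7 on S has C(7, 2) = 21 edges. P[all 21 edges red] = (1/2)^21, and likewise for blue, so P[monochromatic] = 2·(1/2)^21 = 2^{1 − 21} = 1/1048576.
By linearity of expectation: E[X] = C(47, 7) · 2^{1 − 21} = 62891499 · 1/1048576 = 62891499/1048576.
Numerically: E[X] ≈ 59.9780.

E[X] = C(47,7)·2^(1−C(7,2)) = 62891499/1048576 ≈ 59.9780.


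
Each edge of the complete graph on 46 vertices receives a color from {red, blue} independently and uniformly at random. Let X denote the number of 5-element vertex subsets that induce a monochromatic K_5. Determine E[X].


Let X = Σ_S X_S over the C(46, 5) = 1370754 subsets S of size 5, where X_S = 1 if the K_5 on S is monochromatic.
For a fixed S, the K_5 on S has C(5, 2) = 10 edges. P[all 10 edges red] = (1/2)^10, and likewise for blue, so P[monochromatic] = 2·(1/2)^10 = 2^{1 − 10} = 1/512.
Summing: E[X] = C(46, 5) · 2^{1 − 10} = 1370754 · 1/512 = 685377/256.
Numerically: E[X] ≈ 2677.2539.

E[X] = C(46,5)·2^(1−C(5,2)) = 685377/256 ≈ 2677.2539.


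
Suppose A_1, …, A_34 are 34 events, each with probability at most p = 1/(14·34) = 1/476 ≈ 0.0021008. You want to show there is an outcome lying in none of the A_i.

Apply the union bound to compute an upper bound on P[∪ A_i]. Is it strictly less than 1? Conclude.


Union bound: P[∪_{i=1}^{34} A_i] ≤ Σ_i P[A_i] ≤ 34·p = 34·(1/476) = 1/14.
Numerically: 1/14 ≈ 0.0714286.
Is 1/14 < 1? YES.
Since P[∪ A_i] ≤ 1/14 < 1, the complement has P[∩ A_i^c] ≥ 1 − 1/14 = 13/14 > 0, so some outcome avoids every A_i.

34·p = 1/14 ≈ 0.0714286; existence CERTIFIED by the union bound.


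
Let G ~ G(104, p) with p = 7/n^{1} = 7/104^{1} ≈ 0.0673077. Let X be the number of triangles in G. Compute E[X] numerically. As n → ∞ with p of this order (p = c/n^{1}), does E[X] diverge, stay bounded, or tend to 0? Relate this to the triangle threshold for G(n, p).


Number of potential triangles: C(104, 3) = 182104.
Each occurs with probability p³ ≈ (0.0673077)³ ≈ 3.04925751e-04.
By linearity: E[X] = C(104, 3)·p³ ≈ 182104 · 3.04925751e-04 ≈ 55.528199.
Here α = 1, so p = 7/n is exactly at the triangle threshold p ~ 1/n. Asymptotically E[X] → c³/6 = 7³/6 = 343/6 ≈ 57.166667, a bounded constant. In this regime the triangle count is asymptotically Poisson(c³/6).

E[X] ≈ 55.528199; in regime p = Θ(1/n^{1}) E[X] stays bounded (at the triangle threshold p ~ 1/n).


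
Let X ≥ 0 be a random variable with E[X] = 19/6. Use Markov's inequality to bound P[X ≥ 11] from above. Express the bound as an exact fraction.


μ = E[X] = 19/6, a = 11.
Markov: P[X ≥ 11] ≤ μ/a = (19/6)/11 = 19/66.
Numerically: ≈ 0.287879.
(Since a = 11 > μ = 3.166667, the bound 19/66 is < 1 and informative.)

P[X ≥ 11] ≤ 19/66 ≈ 0.287879.


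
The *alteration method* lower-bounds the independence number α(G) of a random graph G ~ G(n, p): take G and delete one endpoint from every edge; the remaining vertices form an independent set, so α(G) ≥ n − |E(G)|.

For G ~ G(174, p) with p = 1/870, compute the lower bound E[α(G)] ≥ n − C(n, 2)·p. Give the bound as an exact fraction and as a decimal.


E[|E(G)|] = C(174, 2)·p = 15051 · (1/870) = 173/10.
E[α(G)] ≥ n − E[|E(G)|] = 174 − 173/10 = 1567/10.
Numerically: ≈ 156.700000.
(This is only a lower bound; the true E[α(G)] may be larger.)

E[α(G)] ≥ 1567/10 ≈ 156.700000.


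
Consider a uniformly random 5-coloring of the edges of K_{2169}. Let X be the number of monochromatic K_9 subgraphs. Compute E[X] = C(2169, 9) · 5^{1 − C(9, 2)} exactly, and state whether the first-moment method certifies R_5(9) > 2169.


E[X] = C(2169, 9) · 5^{1 − 36} = 2879753360044504243499683 · 5^{−35} = 2879753360044504243499683/2910383045673370361328125.
As a reduced fraction: E[X] = 2879753360044504243499683/2910383045673370361328125 ≈ 0.989476.
Is E[X] < 1? YES.
Since E[X] < 1, there exists a 5-coloring of K_{2169} with no monochromatic K_9; hence R_5(9) > 2169.

E[X] = 2879753360044504243499683/2910383045673370361328125 ≈ 0.989476; E[X] < 1, so R_5(9) > 2169.


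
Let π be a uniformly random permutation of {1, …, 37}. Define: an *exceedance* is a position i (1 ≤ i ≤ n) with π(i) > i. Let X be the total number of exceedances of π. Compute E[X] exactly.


Write X = Σ_{i=1}^{37} X_i, where X_i = 1_{π(i) > i}.
For each fixed i, π(i) is uniform over {1, …, 37} (marginal of a uniform permutation), so P[π(i) > i] = (n − i)/n. Summing: Σ_{i=1}^{37} (n − i)/n = (0 + 1 + … + 36)/37 = 37(37 − 1)/(2·37) = (37 − 1)/2.
Hence E[X] = Σ_{i=1}^{37} (37 − i)/37 = 18 ≈ 18.00000.

E[X] = 18 = 18.00000.


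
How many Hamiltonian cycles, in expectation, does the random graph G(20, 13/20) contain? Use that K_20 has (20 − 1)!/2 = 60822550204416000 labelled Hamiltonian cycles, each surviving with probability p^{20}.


K_20 has (20 − 1)!/2 = 60822550204416000 labelled Hamiltonian cycles.
For each such Hamiltonian cycle H, let X_H = 1 if all 20 edges of H are present in G. Then P[X_H = 1] = p^{20} = (13/20)^{20} = 19004963774880799438801/104857600000000000000000000.
Summing the indicators: E[X] = Σ_H E[X_H] = 60822550204416000 · p^{20} = 60822550204416000 · 19004963774880799438801/104857600000000000000000000 = 282209561360057334695429506990221/25600000000000000000.
Numerically: E[X] ≈ 1.1024e+13.

E[X] = 60822550204416000 · (13/20)^{20} = 282209561360057334695429506990221/25600000000000000000 ≈ 1.1024e+13.


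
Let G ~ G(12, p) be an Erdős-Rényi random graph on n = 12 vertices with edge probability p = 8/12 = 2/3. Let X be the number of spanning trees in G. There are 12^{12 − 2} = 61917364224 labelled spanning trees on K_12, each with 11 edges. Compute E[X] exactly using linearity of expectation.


K_12 has 12^{12 − 2} = 61917364224 labelled spanning trees.
For each such spanning tree H, let X_H = 1 if all 11 edges of H are present in G. Then P[X_H = 1] = p^{11} = (2/3)^{11} = 2048/177147.
By linearity: E[X] = Σ_H E[X_H] = 61917364224 · p^{11} = 61917364224 · 2048/177147 = 2147483648/3.
Numerically: E[X] ≈ 7.15828e+08.

E[X] = 61917364224 · (2/3)^{11} = 2147483648/3 ≈ 7.15828e+08.


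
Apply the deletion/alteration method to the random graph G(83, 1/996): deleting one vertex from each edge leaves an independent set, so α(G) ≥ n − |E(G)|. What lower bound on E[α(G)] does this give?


E[|E(G)|] = C(83, 2)·p = 3403 · (1/996) = 41/12.
E[α(G)] ≥ n − E[|E(G)|] = 83 − 41/12 = 955/12.
Numerically: ≈ 79.5833.
(This is only a lower bound; the true E[α(G)] may be larger.)

E[α(G)] ≥ 955/12 ≈ 79.5833.


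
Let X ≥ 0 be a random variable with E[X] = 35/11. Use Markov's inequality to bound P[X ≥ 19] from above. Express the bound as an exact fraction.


μ = E[X] = 35/11, a = 19.
Markov: P[X ≥ 19] ≤ μ/a = (35/11)/19 = 35/209.
Numerically: ≈ 0.16746.
(Since a = 19 > μ = 3.18182, the bound 35/209 is < 1 and informative.)

P[X ≥ 19] ≤ 35/209 ≈ 0.16746.


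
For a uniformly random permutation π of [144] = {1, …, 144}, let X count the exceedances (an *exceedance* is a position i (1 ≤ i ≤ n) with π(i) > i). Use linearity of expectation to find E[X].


Write X = Σ_{i=1}^{144} X_i, where X_i = 1_{π(i) > i}.
For each fixed i, π(i) is uniform over {1, …, 144} (marginal of a uniform permutation), so P[π(i) > i] = (n − i)/n. Summing: Σ_{i=1}^{144} (n − i)/n = (0 + 1 + … + 143)/144 = 144(144 − 1)/(2·144) = (144 − 1)/2.
Hence E[X] = Σ_{i=1}^{144} (144 − i)/144 = 143/2 ≈ 71.50000.

E[X] = 143/2 = 71.50000.


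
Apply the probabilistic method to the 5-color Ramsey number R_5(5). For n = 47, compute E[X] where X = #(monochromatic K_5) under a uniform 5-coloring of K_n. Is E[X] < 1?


E[X] = C(47, 5) · 5^{1 − 10} = 1533939 · 5^{−9} = 1533939/1953125.
As a reduced fraction: E[X] = 1533939/1953125 ≈ 0.785.
Is E[X] < 1? YES.
Since E[X] < 1, there exists a 5-coloring of K_{47} with no monochromatic K_5; hence R_5(5) > 47.

E[X] = 1533939/1953125 ≈ 0.785; E[X] < 1, so R_5(5) > 47.


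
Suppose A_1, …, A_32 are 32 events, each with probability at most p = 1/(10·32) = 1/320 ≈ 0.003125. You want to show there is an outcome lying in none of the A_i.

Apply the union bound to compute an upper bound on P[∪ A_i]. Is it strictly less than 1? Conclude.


Union bound: P[∪_{i=1}^{32} A_i] ≤ Σ_i P[A_i] ≤ 32·p = 32·(1/320) = 1/10.
Numerically: 1/10 ≈ 0.100000.
Is 1/10 < 1? YES.
Since P[∪ A_i] ≤ 1/10 < 1, the complement has P[∩ A_i^c] ≥ 1 − 1/10 = 9/10 > 0, so some outcome avoids every A_i.

32·p = 1/10 ≈ 0.100000; existence CERTIFIED by the union bound.


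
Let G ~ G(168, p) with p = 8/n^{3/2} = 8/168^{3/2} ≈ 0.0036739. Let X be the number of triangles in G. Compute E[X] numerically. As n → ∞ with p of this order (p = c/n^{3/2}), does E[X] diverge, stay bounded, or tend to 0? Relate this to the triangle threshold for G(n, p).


Number of potential triangles: C(168, 3) = 776216.
Each occurs with probability p³ ≈ (0.0036739)³ ≈ 4.9588183e-08.
By linearity: E[X] = C(168, 3)·p³ ≈ 776216 · 4.9588183e-08 ≈ 0.03849.
Since α = 3/2 > 1, p = c/n^{3/2} = o(1/n) is below the triangle threshold p ~ 1/n. Asymptotically E[X] ~ (c³/6)·n^{3(1−α)} = (8³/6)·n^{-1.5} → 0, so by Markov's inequality G has no triangles w.h.p.

E[X] ≈ 0.03849; in regime p = Θ(1/n^{3/2}) E[X] tends to 0 (below the triangle threshold p ~ 1/n).


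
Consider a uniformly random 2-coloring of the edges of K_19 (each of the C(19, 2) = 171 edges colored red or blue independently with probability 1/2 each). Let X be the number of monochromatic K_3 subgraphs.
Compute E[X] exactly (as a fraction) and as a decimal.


Let X = Σ_S X_S over the C(19, 3) = 969 subsets S of size 3, where X_S = 1 if the K_3 on S is monochromatic.
For a fixed S, the K_3 on S has C(3, 2) = 3 edges. P[all 3 edges red] = (1/2)^3, and likewise for blue, so P[monochromatic] = 2·(1/2)^3 = 2^{1 − 3} = 1/4.
By linearity of expectation: E[X] = C(19, 3) · 2^{1 − 3} = 969 · 1/4 = 969/4.
Numerically: E[X] ≈ 242.250.

E[X] = C(19,3)·2^(1−C(3,2)) = 969/4 ≈ 242.250.


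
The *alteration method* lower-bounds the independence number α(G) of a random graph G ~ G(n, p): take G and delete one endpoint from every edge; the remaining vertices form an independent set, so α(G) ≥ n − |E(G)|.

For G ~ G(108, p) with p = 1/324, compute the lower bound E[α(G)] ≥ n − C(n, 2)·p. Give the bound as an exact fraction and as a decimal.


E[|E(G)|] = C(108, 2)·p = 5778 · (1/324) = 107/6.
E[α(G)] ≥ n − E[|E(G)|] = 108 − 107/6 = 541/6.
Numerically: ≈ 90.166667.
(This is only a lower bound; the true E[α(G)] may be larger.)

E[α(G)] ≥ 541/6 ≈ 90.166667.


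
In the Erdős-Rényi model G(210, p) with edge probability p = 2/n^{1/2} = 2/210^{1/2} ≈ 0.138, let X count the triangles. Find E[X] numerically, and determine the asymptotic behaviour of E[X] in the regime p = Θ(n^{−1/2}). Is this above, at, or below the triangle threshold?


Number of potential triangles: C(210, 3) = 1521520.
Each occurs with probability p³ ≈ (0.138)³ ≈ 2.62882e-03.
By linearity: E[X] = C(210, 3)·p³ ≈ 1521520 · 2.62882e-03 ≈ 3999.804.
Since α = 1/2 < 1, p = c/n^{1/2} ≫ 1/n is above the triangle threshold p ~ 1/n. Asymptotically E[X] ~ (c³/6)·n^{3(1−α)} = (2³/6)·n^{1.5} → ∞; triangles are abundant w.h.p.

E[X] ≈ 3999.804; in regime p = Θ(1/n^{1/2}) E[X] diverges (above the triangle threshold p ~ 1/n).


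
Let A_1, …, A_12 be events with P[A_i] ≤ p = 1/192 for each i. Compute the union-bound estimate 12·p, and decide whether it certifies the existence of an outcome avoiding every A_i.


Union bound: P[∪_{i=1}^{12} A_i] ≤ Σ_i P[A_i] ≤ 12·p = 12·(1/192) = 1/16.
Numerically: 1/16 ≈ 0.0625000.
Is 1/16 < 1? YES.
Since P[∪ A_i] ≤ 1/16 < 1, the complement has P[∩ A_i^c] ≥ 1 − 1/16 = 15/16 > 0, so some outcome avoids every A_i.

12·p = 1/16 ≈ 0.0625000; existence CERTIFIED by the union bound.
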